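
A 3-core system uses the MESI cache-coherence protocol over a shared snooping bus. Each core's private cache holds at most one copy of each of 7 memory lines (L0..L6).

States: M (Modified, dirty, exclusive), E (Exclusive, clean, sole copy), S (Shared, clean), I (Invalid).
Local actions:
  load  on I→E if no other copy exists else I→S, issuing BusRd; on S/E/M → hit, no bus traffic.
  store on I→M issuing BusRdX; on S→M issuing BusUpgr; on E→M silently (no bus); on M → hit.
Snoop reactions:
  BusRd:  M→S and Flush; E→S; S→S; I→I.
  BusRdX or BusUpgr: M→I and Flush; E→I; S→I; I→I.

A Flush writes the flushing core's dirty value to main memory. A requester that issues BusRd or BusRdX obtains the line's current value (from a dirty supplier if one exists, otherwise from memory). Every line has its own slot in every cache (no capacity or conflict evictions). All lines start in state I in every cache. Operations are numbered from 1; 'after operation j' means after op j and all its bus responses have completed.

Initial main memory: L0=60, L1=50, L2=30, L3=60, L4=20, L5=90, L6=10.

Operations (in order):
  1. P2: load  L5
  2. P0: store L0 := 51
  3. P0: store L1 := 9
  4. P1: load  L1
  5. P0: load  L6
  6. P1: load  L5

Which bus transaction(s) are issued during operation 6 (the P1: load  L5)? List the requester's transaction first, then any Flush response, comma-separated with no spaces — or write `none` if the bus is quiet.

1. P2: load  L5  bus=[BusRd]  L5: P0=I P1=I P2=E  mem[L5]=90
2. P0: store L0 := 51  bus=[BusRdX]  L0: P0=M P1=I P2=I  mem[L0]=60
3. P0: store L1 := 9  bus=[BusRdX]  L1: P0=M P1=I P2=I  mem[L1]=50
4. P1: load  L1  bus=[BusRd,Flush]  L1: P0=S P1=S P2=I  mem[L1]=9
5. P0: load  L6  bus=[BusRd]  L6: P0=E P1=I P2=I  mem[L6]=10
6. P1: load  L5  bus=[BusRd]  L5: P0=I P1=S P2=S  mem[L5]=90

bus = BusRd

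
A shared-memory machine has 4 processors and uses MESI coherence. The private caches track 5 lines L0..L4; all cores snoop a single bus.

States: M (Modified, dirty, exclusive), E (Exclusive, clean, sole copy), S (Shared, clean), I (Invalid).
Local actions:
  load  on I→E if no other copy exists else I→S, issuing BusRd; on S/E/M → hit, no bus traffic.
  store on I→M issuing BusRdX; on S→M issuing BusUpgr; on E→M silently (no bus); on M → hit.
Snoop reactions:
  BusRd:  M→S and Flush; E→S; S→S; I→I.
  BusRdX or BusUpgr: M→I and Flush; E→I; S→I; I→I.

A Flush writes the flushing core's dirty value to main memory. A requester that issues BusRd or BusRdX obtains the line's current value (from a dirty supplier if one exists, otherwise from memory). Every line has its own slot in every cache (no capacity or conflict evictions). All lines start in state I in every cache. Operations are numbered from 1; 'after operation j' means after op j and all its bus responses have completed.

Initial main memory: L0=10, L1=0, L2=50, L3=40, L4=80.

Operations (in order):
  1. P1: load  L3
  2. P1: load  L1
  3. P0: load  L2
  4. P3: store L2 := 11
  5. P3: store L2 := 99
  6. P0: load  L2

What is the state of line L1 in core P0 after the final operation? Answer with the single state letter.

  op1 P1: load  L3 → I/E/I/I on L3; bus BusRd; mem=40
  op2 P1: load  L1 → I/E/I/I on L1; bus BusRd; mem=0
  op3 P0: load  L2 → E/I/I/I on L2; bus BusRd; mem=50
  op4 P3: store L2 := 11 → I/I/I/M on L2; bus BusRdX; mem=50
  op5 P3: store L2 := 99 → I/I/I/M on L2; bus (none); mem=50
  op6 P0: load  L2 → S/I/I/S on L2; bus BusRd Flush; mem=99

state = I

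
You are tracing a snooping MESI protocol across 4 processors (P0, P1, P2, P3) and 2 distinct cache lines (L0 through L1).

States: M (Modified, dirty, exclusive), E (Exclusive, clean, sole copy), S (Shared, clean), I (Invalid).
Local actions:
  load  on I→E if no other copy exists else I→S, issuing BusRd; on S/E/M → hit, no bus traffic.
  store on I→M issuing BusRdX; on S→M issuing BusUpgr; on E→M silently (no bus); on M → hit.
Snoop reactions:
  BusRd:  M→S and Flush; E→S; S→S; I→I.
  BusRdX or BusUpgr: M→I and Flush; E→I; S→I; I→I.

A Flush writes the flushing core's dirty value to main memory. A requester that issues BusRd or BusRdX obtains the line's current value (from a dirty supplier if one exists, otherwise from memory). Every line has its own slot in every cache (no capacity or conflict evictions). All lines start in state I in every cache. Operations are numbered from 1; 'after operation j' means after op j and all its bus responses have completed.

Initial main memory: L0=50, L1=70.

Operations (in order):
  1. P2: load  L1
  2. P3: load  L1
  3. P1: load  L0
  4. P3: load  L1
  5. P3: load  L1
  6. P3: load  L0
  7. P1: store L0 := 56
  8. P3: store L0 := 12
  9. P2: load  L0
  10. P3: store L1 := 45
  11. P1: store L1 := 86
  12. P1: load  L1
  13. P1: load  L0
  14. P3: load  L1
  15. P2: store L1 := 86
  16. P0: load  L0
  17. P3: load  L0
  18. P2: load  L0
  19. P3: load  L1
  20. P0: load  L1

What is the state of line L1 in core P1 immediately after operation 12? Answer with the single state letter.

step 1: P2: load  L1  ⟶  IIEI  (L1)  txn=BusRd  M[L1]=70
step 2: P3: load  L1  ⟶  IISS  (L1)  txn=BusRd  M[L1]=70
step 3: P1: load  L0  ⟶  IEII  (L0)  txn=BusRd  M[L0]=50
step 4: P3: load  L1  ⟶  IISS  (L1)  txn=∅  M[L1]=70
step 5: P3: load  L1  ⟶  IISS  (L1)  txn=∅  M[L1]=70
step 6: P3: load  L0  ⟶  ISIS  (L0)  txn=BusRd  M[L0]=50
step 7: P1: store L0 := 56  ⟶  IMII  (L0)  txn=BusUpgr  M[L0]=50
step 8: P3: store L0 := 12  ⟶  IIIM  (L0)  txn=BusRdX+Flush  M[L0]=56
step 9: P2: load  L0  ⟶  IISS  (L0)  txn=BusRd+Flush  M[L0]=12
step 10: P3: store L1 := 45  ⟶  IIIM  (L1)  txn=BusUpgr  M[L1]=70
step 11: P1: store L1 := 86  ⟶  IMII  (L1)  txn=BusRdX+Flush  M[L1]=45
step 12: P1: load  L1  ⟶  IMII  (L1)  txn=∅  M[L1]=45
step 13: P1: load  L0  ⟶  ISSS  (L0)  txn=BusRd  M[L0]=12
step 14: P3: load  L1  ⟶  ISIS  (L1)  txn=BusRd+Flush  M[L1]=86
step 15: P2: store L1 := 86  ⟶  IIMI  (L1)  txn=BusRdX  M[L1]=86
step 16: P0: load  L0  ⟶  SSSS  (L0)  txn=BusRd  M[L0]=12
step 17: P3: load  L0  ⟶  SSSS  (L0)  txn=∅  M[L0]=12
step 18: P2: load  L0  ⟶  SSSS  (L0)  txn=∅  M[L0]=12
step 19: P3: load  L1  ⟶  IISS  (L1)  txn=BusRd+Flush  M[L1]=86
step 20: P0: load  L1  ⟶  SISS  (L1)  txn=BusRd  M[L1]=86

state = M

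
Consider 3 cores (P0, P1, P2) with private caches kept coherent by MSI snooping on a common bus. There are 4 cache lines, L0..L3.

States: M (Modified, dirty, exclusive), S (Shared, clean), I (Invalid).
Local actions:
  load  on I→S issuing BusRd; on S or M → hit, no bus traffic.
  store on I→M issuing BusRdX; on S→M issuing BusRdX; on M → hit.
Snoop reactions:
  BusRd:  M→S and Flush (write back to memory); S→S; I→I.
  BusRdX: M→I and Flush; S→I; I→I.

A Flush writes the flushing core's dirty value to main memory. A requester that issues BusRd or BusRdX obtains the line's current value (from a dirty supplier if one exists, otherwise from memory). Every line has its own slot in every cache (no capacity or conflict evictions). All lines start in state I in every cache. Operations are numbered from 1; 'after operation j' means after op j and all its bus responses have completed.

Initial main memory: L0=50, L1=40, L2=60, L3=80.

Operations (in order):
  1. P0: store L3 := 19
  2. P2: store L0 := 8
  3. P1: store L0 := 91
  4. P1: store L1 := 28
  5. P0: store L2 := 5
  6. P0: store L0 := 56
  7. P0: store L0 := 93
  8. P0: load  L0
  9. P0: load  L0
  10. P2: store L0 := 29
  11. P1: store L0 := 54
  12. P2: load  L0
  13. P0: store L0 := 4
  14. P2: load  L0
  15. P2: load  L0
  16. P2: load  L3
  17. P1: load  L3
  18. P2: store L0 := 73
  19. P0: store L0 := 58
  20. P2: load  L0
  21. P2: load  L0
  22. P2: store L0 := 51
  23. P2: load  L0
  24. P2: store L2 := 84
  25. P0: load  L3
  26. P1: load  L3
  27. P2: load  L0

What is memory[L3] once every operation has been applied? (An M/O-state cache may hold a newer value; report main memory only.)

[1] P0: store L3 := 19 | P0:M(19), P1:I, P2:I | bus: BusRdX
[2] P2: store L0 := 8 | P0:I, P1:I, P2:M(8) | bus: BusRdX
[3] P1: store L0 := 91 | P0:I, P1:M(91), P2:I | bus: BusRdX,Flush
[4] P1: store L1 := 28 | P0:I, P1:M(28), P2:I | bus: BusRdX
[5] P0: store L2 := 5 | P0:M(5), P1:I, P2:I | bus: BusRdX
[6] P0: store L0 := 56 | P0:M(56), P1:I, P2:I | bus: BusRdX,Flush
[7] P0: store L0 := 93 | P0:M(93), P1:I, P2:I | bus: none
[8] P0: load  L0 | P0:M(93), P1:I, P2:I | bus: none
[9] P0: load  L0 | P0:M(93), P1:I, P2:I | bus: none
[10] P2: store L0 := 29 | P0:I, P1:I, P2:M(29) | bus: BusRdX,Flush
[11] P1: store L0 := 54 | P0:I, P1:M(54), P2:I | bus: BusRdX,Flush
[12] P2: load  L0 | P0:I, P1:S(54), P2:S(54) | bus: BusRd,Flush
[13] P0: store L0 := 4 | P0:M(4), P1:I, P2:I | bus: BusRdX
[14] P2: load  L0 | P0:S(4), P1:I, P2:S(4) | bus: BusRd,Flush
[15] P2: load  L0 | P0:S(4), P1:I, P2:S(4) | bus: none
[16] P2: load  L3 | P0:S(19), P1:I, P2:S(19) | bus: BusRd,Flush
[17] P1: load  L3 | P0:S(19), P1:S(19), P2:S(19) | bus: BusRd
[18] P2: store L0 := 73 | P0:I, P1:I, P2:M(73) | bus: BusRdX
[19] P0: store L0 := 58 | P0:M(58), P1:I, P2:I | bus: BusRdX,Flush
[20] P2: load  L0 | P0:S(58), P1:I, P2:S(58) | bus: BusRd,Flush
[21] P2: load  L0 | P0:S(58), P1:I, P2:S(58) | bus: none
[22] P2: store L0 := 51 | P0:I, P1:I, P2:M(51) | bus: BusRdX
[23] P2: load  L0 | P0:I, P1:I, P2:M(51) | bus: none
[24] P2: store L2 := 84 | P0:I, P1:I, P2:M(84) | bus: BusRdX,Flush
[25] P0: load  L3 | P0:S(19), P1:S(19), P2:S(19) | bus: none
[26] P1: load  L3 | P0:S(19), P1:S(19), P2:S(19) | bus: none
[27] P2: load  L0 | P0:I, P1:I, P2:M(51) | bus: none

memory[L3] = 19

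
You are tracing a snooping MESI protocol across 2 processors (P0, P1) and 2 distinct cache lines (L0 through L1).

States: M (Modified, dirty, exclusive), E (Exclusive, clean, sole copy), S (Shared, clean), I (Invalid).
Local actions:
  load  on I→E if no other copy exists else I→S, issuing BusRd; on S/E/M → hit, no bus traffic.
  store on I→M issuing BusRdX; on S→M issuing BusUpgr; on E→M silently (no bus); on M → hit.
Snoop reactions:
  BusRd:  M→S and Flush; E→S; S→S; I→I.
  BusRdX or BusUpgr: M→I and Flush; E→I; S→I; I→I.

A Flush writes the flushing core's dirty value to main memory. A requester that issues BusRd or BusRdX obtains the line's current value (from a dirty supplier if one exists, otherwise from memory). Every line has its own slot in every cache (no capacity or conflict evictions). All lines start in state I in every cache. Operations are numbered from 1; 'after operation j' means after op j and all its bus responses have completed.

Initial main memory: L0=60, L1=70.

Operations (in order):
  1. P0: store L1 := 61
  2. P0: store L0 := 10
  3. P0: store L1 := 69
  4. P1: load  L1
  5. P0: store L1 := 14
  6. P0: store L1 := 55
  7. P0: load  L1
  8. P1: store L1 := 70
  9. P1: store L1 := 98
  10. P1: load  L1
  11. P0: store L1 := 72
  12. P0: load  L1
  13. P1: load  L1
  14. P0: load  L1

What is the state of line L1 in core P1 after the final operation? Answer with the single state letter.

1. P0: store L1 := 61  bus=[BusRdX]  L1: P0=M P1=I  mem[L1]=70
2. P0: store L0 := 10  bus=[BusRdX]  L0: P0=M P1=I  mem[L0]=60
3. P0: store L1 := 69  bus=[-]  L1: P0=M P1=I  mem[L1]=70
4. P1: load  L1  bus=[BusRd,Flush]  L1: P0=S P1=S  mem[L1]=69
5. P0: store L1 := 14  bus=[BusUpgr]  L1: P0=M P1=I  mem[L1]=69
6. P0: store L1 := 55  bus=[-]  L1: P0=M P1=I  mem[L1]=69
7. P0: load  L1  bus=[-]  L1: P0=M P1=I  mem[L1]=69
8. P1: store L1 := 70  bus=[BusRdX,Flush]  L1: P0=I P1=M  mem[L1]=55
9. P1: store L1 := 98  bus=[-]  L1: P0=I P1=M  mem[L1]=55
10. P1: load  L1  bus=[-]  L1: P0=I P1=M  mem[L1]=55
11. P0: store L1 := 72  bus=[BusRdX,Flush]  L1: P0=M P1=I  mem[L1]=98
12. P0: load  L1  bus=[-]  L1: P0=M P1=I  mem[L1]=98
13. P1: load  L1  bus=[BusRd,Flush]  L1: P0=S P1=S  mem[L1]=72
14. P0: load  L1  bus=[-]  L1: P0=S P1=S  mem[L1]=72

state = S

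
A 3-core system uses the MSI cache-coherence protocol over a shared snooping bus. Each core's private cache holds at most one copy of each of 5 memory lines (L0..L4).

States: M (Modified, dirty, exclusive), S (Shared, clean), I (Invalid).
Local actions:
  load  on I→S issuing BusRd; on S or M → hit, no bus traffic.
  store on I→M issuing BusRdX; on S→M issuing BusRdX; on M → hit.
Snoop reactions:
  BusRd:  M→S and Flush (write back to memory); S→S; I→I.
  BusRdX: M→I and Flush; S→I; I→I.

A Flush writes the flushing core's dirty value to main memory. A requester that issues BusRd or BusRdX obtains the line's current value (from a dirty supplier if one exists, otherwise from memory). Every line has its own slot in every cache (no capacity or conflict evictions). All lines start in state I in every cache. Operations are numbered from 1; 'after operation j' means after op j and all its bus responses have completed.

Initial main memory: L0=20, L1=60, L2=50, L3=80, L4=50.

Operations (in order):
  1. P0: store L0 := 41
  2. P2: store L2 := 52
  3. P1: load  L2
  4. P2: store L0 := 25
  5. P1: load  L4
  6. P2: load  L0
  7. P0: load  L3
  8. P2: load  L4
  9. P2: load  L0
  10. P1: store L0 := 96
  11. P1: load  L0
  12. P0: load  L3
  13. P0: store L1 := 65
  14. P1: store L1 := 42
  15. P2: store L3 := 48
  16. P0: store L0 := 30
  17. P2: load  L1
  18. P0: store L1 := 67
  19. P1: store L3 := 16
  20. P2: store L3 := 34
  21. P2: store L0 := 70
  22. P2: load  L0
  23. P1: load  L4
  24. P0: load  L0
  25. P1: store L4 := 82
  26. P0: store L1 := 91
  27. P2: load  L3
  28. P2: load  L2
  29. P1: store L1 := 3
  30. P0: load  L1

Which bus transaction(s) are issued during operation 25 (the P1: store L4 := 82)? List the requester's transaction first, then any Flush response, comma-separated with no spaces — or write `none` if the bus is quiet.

[1] P0: store L0 := 41 | P0:M(41), P1:I, P2:I | bus: BusRdX
[2] P2: store L2 := 52 | P0:I, P1:I, P2:M(52) | bus: BusRdX
[3] P1: load  L2 | P0:I, P1:S(52), P2:S(52) | bus: BusRd,Flush
[4] P2: store L0 := 25 | P0:I, P1:I, P2:M(25) | bus: BusRdX,Flush
[5] P1: load  L4 | P0:I, P1:S(50), P2:I | bus: BusRd
[6] P2: load  L0 | P0:I, P1:I, P2:M(25) | bus: none
[7] P0: load  L3 | P0:S(80), P1:I, P2:I | bus: BusRd
[8] P2: load  L4 | P0:I, P1:S(50), P2:S(50) | bus: BusRd
[9] P2: load  L0 | P0:I, P1:I, P2:M(25) | bus: none
[10] P1: store L0 := 96 | P0:I, P1:M(96), P2:I | bus: BusRdX,Flush
[11] P1: load  L0 | P0:I, P1:M(96), P2:I | bus: none
[12] P0: load  L3 | P0:S(80), P1:I, P2:I | bus: none
[13] P0: store L1 := 65 | P0:M(65), P1:I, P2:I | bus: BusRdX
[14] P1: store L1 := 42 | P0:I, P1:M(42), P2:I | bus: BusRdX,Flush
[15] P2: store L3 := 48 | P0:I, P1:I, P2:M(48) | bus: BusRdX
[16] P0: store L0 := 30 | P0:M(30), P1:I, P2:I | bus: BusRdX,Flush
[17] P2: load  L1 | P0:I, P1:S(42), P2:S(42) | bus: BusRd,Flush
[18] P0: store L1 := 67 | P0:M(67), P1:I, P2:I | bus: BusRdX
[19] P1: store L3 := 16 | P0:I, P1:M(16), P2:I | bus: BusRdX,Flush
[20] P2: store L3 := 34 | P0:I, P1:I, P2:M(34) | bus: BusRdX,Flush
[21] P2: store L0 := 70 | P0:I, P1:I, P2:M(70) | bus: BusRdX,Flush
[22] P2: load  L0 | P0:I, P1:I, P2:M(70) | bus: none
[23] P1: load  L4 | P0:I, P1:S(50), P2:S(50) | bus: none
[24] P0: load  L0 | P0:S(70), P1:I, P2:S(70) | bus: BusRd,Flush
[25] P1: store L4 := 82 | P0:I, P1:M(82), P2:I | bus: BusRdX
[26] P0: store L1 := 91 | P0:M(91), P1:I, P2:I | bus: none
[27] P2: load  L3 | P0:I, P1:I, P2:M(34) | bus: none
[28] P2: load  L2 | P0:I, P1:S(52), P2:S(52) | bus: none
[29] P1: store L1 := 3 | P0:I, P1:M(3), P2:I | bus: BusRdX,Flush
[30] P0: load  L1 | P0:S(3), P1:S(3), P2:I | bus: BusRd,Flush

bus = BusRdX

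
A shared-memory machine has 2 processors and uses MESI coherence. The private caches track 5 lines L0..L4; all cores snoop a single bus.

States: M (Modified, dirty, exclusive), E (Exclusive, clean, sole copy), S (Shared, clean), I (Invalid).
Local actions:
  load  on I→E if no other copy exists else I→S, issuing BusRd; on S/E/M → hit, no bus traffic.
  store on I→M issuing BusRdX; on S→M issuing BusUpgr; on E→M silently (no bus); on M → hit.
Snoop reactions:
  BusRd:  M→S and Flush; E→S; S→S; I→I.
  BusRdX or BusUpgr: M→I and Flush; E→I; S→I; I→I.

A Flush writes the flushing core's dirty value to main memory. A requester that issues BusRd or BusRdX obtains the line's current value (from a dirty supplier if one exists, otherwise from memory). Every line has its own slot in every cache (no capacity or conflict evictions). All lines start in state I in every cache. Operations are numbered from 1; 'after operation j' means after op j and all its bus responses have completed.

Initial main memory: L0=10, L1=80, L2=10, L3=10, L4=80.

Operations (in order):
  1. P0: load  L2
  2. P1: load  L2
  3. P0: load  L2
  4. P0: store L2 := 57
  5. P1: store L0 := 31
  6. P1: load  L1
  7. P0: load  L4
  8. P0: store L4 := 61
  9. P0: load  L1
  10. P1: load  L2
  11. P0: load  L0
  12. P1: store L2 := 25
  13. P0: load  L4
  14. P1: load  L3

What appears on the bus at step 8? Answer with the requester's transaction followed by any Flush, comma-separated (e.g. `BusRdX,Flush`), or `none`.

1. P0: load  L2  bus=[BusRd]  L2: P0=E P1=I  mem[L2]=10
2. P1: load  L2  bus=[BusRd]  L2: P0=S P1=S  mem[L2]=10
3. P0: load  L2  bus=[-]  L2: P0=S P1=S  mem[L2]=10
4. P0: store L2 := 57  bus=[BusUpgr]  L2: P0=M P1=I  mem[L2]=10
5. P1: store L0 := 31  bus=[BusRdX]  L0: P0=I P1=M  mem[L0]=10
6. P1: load  L1  bus=[BusRd]  L1: P0=I P1=E  mem[L1]=80
7. P0: load  L4  bus=[BusRd]  L4: P0=E P1=I  mem[L4]=80
8. P0: store L4 := 61  bus=[-]  L4: P0=M P1=I  mem[L4]=80
9. P0: load  L1  bus=[BusRd]  L1: P0=S P1=S  mem[L1]=80
10. P1: load  L2  bus=[BusRd,Flush]  L2: P0=S P1=S  mem[L2]=57
11. P0: load  L0  bus=[BusRd,Flush]  L0: P0=S P1=S  mem[L0]=31
12. P1: store L2 := 25  bus=[BusUpgr]  L2: P0=I P1=M  mem[L2]=57
13. P0: load  L4  bus=[-]  L4: P0=M P1=I  mem[L4]=80
14. P1: load  L3  bus=[BusRd]  L3: P0=I P1=E  mem[L3]=10

bus = none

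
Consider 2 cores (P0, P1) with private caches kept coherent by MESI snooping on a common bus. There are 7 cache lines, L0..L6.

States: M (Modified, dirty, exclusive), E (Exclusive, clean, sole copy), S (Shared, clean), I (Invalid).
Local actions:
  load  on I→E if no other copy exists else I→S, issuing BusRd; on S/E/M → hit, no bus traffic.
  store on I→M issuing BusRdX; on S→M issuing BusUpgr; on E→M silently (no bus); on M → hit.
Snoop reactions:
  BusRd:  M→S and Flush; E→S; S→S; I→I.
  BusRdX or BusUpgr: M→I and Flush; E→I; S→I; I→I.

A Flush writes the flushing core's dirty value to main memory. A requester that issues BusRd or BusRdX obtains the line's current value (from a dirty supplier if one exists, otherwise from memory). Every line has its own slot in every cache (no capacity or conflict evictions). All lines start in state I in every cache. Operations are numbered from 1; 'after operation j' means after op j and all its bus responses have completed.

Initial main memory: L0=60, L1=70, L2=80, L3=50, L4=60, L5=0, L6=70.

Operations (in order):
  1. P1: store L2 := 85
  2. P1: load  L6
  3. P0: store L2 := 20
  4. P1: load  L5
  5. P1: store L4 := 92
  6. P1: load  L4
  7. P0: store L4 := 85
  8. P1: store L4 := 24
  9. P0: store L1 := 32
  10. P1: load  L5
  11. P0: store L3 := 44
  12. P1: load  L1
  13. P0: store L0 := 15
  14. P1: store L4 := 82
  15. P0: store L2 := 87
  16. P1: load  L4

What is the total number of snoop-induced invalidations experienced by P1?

invalidations = 2

1. P1: store L2 := 85  bus=[BusRdX]  L2: P0=I P1=M  mem[L2]=80
2. P1: load  L6  bus=[BusRd]  L6: P0=I P1=E  mem[L6]=70
3. P0: store L2 := 20  bus=[BusRdX,Flush]  L2: P0=M P1=I  mem[L2]=85
4. P1: load  L5  bus=[BusRd]  L5: P0=I P1=E  mem[L5]=0
5. P1: store L4 := 92  bus=[BusRdX]  L4: P0=I P1=M  mem[L4]=60
6. P1: load  L4  bus=[-]  L4: P0=I P1=M  mem[L4]=60
7. P0: store L4 := 85  bus=[BusRdX,Flush]  L4: P0=M P1=I  mem[L4]=92
8. P1: store L4 := 24  bus=[BusRdX,Flush]  L4: P0=I P1=M  mem[L4]=85
9. P0: store L1 := 32  bus=[BusRdX]  L1: P0=M P1=I  mem[L1]=70
10. P1: load  L5  bus=[-]  L5: P0=I P1=E  mem[L5]=0
11. P0: store L3 := 44  bus=[BusRdX]  L3: P0=M P1=I  mem[L3]=50
12. P1: load  L1  bus=[BusRd,Flush]  L1: P0=S P1=S  mem[L1]=32
13. P0: store L0 := 15  bus=[BusRdX]  L0: P0=M P1=I  mem[L0]=60
14. P1: store L4 := 82  bus=[-]  L4: P0=I P1=M  mem[L4]=85
15. P0: store L2 := 87  bus=[-]  L2: P0=M P1=I  mem[L2]=85
16. P1: load  L4  bus=[-]  L4: P0=I P1=M  mem[L4]=85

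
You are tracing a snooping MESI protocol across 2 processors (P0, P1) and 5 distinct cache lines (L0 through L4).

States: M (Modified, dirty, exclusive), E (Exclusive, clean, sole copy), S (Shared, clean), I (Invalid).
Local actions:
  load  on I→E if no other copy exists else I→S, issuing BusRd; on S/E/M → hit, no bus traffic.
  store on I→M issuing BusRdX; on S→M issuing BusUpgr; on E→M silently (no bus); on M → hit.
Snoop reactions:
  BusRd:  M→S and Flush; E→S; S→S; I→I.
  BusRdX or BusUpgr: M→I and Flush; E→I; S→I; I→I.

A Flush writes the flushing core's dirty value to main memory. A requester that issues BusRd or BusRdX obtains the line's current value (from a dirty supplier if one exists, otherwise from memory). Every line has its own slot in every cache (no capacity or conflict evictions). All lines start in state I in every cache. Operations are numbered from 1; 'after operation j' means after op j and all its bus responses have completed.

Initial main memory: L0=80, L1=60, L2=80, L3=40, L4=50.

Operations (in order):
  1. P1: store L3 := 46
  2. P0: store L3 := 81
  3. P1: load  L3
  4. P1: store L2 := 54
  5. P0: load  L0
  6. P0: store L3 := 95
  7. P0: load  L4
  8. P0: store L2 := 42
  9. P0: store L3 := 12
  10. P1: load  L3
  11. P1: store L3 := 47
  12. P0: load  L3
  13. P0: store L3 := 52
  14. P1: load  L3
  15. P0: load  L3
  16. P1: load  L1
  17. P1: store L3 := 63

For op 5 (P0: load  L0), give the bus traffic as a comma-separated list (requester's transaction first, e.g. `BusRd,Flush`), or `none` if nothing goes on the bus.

bus = BusRd

step 1: P1: store L3 := 46  ⟶  IM  (L3)  txn=BusRdX  M[L3]=40
step 2: P0: store L3 := 81  ⟶  MI  (L3)  txn=BusRdX+Flush  M[L3]=46
step 3: P1: load  L3  ⟶  SS  (L3)  txn=BusRd+Flush  M[L3]=81
step 4: P1: store L2 := 54  ⟶  IM  (L2)  txn=BusRdX  M[L2]=80
step 5: P0: load  L0  ⟶  EI  (L0)  txn=BusRd  M[L0]=80
step 6: P0: store L3 := 95  ⟶  MI  (L3)  txn=BusUpgr  M[L3]=81
step 7: P0: load  L4  ⟶  EI  (L4)  txn=BusRd  M[L4]=50
step 8: P0: store L2 := 42  ⟶  MI  (L2)  txn=BusRdX+Flush  M[L2]=54
step 9: P0: store L3 := 12  ⟶  MI  (L3)  txn=∅  M[L3]=81
step 10: P1: load  L3  ⟶  SS  (L3)  txn=BusRd+Flush  M[L3]=12
step 11: P1: store L3 := 47  ⟶  IM  (L3)  txn=BusUpgr  M[L3]=12
step 12: P0: load  L3  ⟶  SS  (L3)  txn=BusRd+Flush  M[L3]=47
step 13: P0: store L3 := 52  ⟶  MI  (L3)  txn=BusUpgr  M[L3]=47
step 14: P1: load  L3  ⟶  SS  (L3)  txn=BusRd+Flush  M[L3]=52
step 15: P0: load  L3  ⟶  SS  (L3)  txn=∅  M[L3]=52
step 16: P1: load  L1  ⟶  IE  (L1)  txn=BusRd  M[L1]=60
step 17: P1: store L3 := 63  ⟶  IM  (L3)  txn=BusUpgr  M[L3]=52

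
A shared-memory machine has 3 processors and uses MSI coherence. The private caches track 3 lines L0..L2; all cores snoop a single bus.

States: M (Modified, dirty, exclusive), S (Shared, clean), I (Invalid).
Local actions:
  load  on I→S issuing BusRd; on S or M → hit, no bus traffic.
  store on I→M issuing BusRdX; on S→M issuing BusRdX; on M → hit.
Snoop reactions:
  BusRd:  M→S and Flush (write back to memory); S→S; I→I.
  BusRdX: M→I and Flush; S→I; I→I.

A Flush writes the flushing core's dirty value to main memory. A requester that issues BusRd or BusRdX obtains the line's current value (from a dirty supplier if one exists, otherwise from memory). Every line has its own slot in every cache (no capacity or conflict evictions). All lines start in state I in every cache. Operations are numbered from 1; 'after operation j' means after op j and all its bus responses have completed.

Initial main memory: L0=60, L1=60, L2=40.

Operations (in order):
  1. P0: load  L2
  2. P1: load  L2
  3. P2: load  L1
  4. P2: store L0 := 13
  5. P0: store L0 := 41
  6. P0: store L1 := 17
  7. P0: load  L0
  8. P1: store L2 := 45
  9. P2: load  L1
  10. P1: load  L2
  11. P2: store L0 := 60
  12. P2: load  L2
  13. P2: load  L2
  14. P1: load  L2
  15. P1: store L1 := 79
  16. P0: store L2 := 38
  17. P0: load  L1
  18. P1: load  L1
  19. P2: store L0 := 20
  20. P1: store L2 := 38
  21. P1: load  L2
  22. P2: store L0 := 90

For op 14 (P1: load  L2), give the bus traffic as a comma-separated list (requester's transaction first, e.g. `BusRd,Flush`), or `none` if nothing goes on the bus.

bus = none

1. P0: load  L2  bus=[BusRd]  L2: P0=S P1=I P2=I  mem[L2]=40
2. P1: load  L2  bus=[BusRd]  L2: P0=S P1=S P2=I  mem[L2]=40
3. P2: load  L1  bus=[BusRd]  L1: P0=I P1=I P2=S  mem[L1]=60
4. P2: store L0 := 13  bus=[BusRdX]  L0: P0=I P1=I P2=M  mem[L0]=60
5. P0: store L0 := 41  bus=[BusRdX,Flush]  L0: P0=M P1=I P2=I  mem[L0]=13
6. P0: store L1 := 17  bus=[BusRdX]  L1: P0=M P1=I P2=I  mem[L1]=60
7. P0: load  L0  bus=[-]  L0: P0=M P1=I P2=I  mem[L0]=13
8. P1: store L2 := 45  bus=[BusRdX]  L2: P0=I P1=M P2=I  mem[L2]=40
9. P2: load  L1  bus=[BusRd,Flush]  L1: P0=S P1=I P2=S  mem[L1]=17
10. P1: load  L2  bus=[-]  L2: P0=I P1=M P2=I  mem[L2]=40
11. P2: store L0 := 60  bus=[BusRdX,Flush]  L0: P0=I P1=I P2=M  mem[L0]=41
12. P2: load  L2  bus=[BusRd,Flush]  L2: P0=I P1=S P2=S  mem[L2]=45
13. P2: load  L2  bus=[-]  L2: P0=I P1=S P2=S  mem[L2]=45
14. P1: load  L2  bus=[-]  L2: P0=I P1=S P2=S  mem[L2]=45
15. P1: store L1 := 79  bus=[BusRdX]  L1: P0=I P1=M P2=I  mem[L1]=17
16. P0: store L2 := 38  bus=[BusRdX]  L2: P0=M P1=I P2=I  mem[L2]=45
17. P0: load  L1  bus=[BusRd,Flush]  L1: P0=S P1=S P2=I  mem[L1]=79
18. P1: load  L1  bus=[-]  L1: P0=S P1=S P2=I  mem[L1]=79
19. P2: store L0 := 20  bus=[-]  L0: P0=I P1=I P2=M  mem[L0]=41
20. P1: store L2 := 38  bus=[BusRdX,Flush]  L2: P0=I P1=M P2=I  mem[L2]=38
21. P1: load  L2  bus=[-]  L2: P0=I P1=M P2=I  mem[L2]=38
22. P2: store L0 := 90  bus=[-]  L0: P0=I P1=I P2=M  mem[L0]=41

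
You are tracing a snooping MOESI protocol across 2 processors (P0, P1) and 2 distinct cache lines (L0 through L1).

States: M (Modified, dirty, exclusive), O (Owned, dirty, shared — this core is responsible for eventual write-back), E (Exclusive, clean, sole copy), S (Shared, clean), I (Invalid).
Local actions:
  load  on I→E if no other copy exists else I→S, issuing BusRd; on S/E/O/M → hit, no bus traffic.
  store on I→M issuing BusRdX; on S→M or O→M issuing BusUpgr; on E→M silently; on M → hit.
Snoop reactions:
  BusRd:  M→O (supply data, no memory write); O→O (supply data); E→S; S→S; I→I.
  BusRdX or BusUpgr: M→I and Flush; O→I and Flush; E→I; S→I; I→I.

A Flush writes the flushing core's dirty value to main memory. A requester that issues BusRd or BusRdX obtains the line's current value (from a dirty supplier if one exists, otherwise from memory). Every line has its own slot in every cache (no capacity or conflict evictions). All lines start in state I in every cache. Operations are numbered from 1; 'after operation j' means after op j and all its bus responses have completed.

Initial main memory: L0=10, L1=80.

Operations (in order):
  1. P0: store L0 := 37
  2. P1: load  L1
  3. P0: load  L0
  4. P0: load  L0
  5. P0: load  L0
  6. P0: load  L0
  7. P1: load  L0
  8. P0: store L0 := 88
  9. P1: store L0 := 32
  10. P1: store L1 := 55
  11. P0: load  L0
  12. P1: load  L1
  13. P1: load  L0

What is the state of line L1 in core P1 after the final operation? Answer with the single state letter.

  op1 P0: store L0 := 37 → M/I on L0; bus BusRdX; mem=10
  op2 P1: load  L1 → I/E on L1; bus BusRd; mem=80
  op3 P0: load  L0 → M/I on L0; bus (none); mem=10
  op4 P0: load  L0 → M/I on L0; bus (none); mem=10
  op5 P0: load  L0 → M/I on L0; bus (none); mem=10
  op6 P0: load  L0 → M/I on L0; bus (none); mem=10
  op7 P1: load  L0 → O/S on L0; bus BusRd; mem=10
  op8 P0: store L0 := 88 → M/I on L0; bus BusUpgr; mem=10
  op9 P1: store L0 := 32 → I/M on L0; bus BusRdX Flush; mem=88
  op10 P1: store L1 := 55 → I/M on L1; bus (none); mem=80
  op11 P0: load  L0 → S/O on L0; bus BusRd; mem=88
  op12 P1: load  L1 → I/M on L1; bus (none); mem=80
  op13 P1: load  L0 → S/O on L0; bus (none); mem=88

state = M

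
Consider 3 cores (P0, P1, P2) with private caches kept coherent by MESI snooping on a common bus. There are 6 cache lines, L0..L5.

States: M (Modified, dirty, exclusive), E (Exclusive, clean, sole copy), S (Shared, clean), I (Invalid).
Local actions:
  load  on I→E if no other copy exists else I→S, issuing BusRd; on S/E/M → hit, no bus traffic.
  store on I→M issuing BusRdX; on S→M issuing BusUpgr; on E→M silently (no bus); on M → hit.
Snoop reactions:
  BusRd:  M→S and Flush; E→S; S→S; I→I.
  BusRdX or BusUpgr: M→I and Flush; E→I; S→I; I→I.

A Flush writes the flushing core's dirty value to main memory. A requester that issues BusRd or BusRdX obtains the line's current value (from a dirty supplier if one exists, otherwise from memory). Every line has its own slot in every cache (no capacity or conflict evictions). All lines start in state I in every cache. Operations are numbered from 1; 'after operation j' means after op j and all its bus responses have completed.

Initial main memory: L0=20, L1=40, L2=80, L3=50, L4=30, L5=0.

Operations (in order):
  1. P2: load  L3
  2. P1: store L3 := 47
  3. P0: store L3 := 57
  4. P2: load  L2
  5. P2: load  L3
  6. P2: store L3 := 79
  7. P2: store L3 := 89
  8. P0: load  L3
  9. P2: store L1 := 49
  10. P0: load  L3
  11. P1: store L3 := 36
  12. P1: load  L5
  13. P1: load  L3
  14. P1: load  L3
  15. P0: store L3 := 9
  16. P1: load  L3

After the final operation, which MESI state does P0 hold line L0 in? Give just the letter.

state = I

1. P2: load  L3  bus=[BusRd]  L3: P0=I P1=I P2=E  mem[L3]=50
2. P1: store L3 := 47  bus=[BusRdX]  L3: P0=I P1=M P2=I  mem[L3]=50
3. P0: store L3 := 57  bus=[BusRdX,Flush]  L3: P0=M P1=I P2=I  mem[L3]=47
4. P2: load  L2  bus=[BusRd]  L2: P0=I P1=I P2=E  mem[L2]=80
5. P2: load  L3  bus=[BusRd,Flush]  L3: P0=S P1=I P2=S  mem[L3]=57
6. P2: store L3 := 79  bus=[BusUpgr]  L3: P0=I P1=I P2=M  mem[L3]=57
7. P2: store L3 := 89  bus=[-]  L3: P0=I P1=I P2=M  mem[L3]=57
8. P0: load  L3  bus=[BusRd,Flush]  L3: P0=S P1=I P2=S  mem[L3]=89
9. P2: store L1 := 49  bus=[BusRdX]  L1: P0=I P1=I P2=M  mem[L1]=40
10. P0: load  L3  bus=[-]  L3: P0=S P1=I P2=S  mem[L3]=89
11. P1: store L3 := 36  bus=[BusRdX]  L3: P0=I P1=M P2=I  mem[L3]=89
12. P1: load  L5  bus=[BusRd]  L5: P0=I P1=E P2=I  mem[L5]=0
13. P1: load  L3  bus=[-]  L3: P0=I P1=M P2=I  mem[L3]=89
14. P1: load  L3  bus=[-]  L3: P0=I P1=M P2=I  mem[L3]=89
15. P0: store L3 := 9  bus=[BusRdX,Flush]  L3: P0=M P1=I P2=I  mem[L3]=36
16. P1: load  L3  bus=[BusRd,Flush]  L3: P0=S P1=S P2=I  mem[L3]=9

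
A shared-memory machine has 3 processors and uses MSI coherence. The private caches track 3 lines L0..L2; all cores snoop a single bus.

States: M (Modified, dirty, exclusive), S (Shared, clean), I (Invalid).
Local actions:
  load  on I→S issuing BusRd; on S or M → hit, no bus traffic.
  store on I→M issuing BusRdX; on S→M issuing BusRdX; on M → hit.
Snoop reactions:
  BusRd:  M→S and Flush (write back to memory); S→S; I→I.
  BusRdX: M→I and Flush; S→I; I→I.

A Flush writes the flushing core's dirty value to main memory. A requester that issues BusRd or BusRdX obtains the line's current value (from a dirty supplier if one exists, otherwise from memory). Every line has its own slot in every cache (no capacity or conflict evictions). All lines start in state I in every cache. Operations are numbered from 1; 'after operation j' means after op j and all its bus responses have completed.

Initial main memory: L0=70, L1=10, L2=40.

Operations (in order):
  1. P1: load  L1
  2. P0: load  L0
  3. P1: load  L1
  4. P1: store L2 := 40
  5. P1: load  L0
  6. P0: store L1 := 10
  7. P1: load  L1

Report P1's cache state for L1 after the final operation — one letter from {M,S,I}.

[1] P1: load  L1 | P0:I, P1:S(10), P2:I | bus: BusRd
[2] P0: load  L0 | P0:S(70), P1:I, P2:I | bus: BusRd
[3] P1: load  L1 | P0:I, P1:S(10), P2:I | bus: none
[4] P1: store L2 := 40 | P0:I, P1:M(40), P2:I | bus: BusRdX
[5] P1: load  L0 | P0:S(70), P1:S(70), P2:I | bus: BusRd
[6] P0: store L1 := 10 | P0:M(10), P1:I, P2:I | bus: BusRdX
[7] P1: load  L1 | P0:S(10), P1:S(10), P2:I | bus: BusRd,Flush

state = S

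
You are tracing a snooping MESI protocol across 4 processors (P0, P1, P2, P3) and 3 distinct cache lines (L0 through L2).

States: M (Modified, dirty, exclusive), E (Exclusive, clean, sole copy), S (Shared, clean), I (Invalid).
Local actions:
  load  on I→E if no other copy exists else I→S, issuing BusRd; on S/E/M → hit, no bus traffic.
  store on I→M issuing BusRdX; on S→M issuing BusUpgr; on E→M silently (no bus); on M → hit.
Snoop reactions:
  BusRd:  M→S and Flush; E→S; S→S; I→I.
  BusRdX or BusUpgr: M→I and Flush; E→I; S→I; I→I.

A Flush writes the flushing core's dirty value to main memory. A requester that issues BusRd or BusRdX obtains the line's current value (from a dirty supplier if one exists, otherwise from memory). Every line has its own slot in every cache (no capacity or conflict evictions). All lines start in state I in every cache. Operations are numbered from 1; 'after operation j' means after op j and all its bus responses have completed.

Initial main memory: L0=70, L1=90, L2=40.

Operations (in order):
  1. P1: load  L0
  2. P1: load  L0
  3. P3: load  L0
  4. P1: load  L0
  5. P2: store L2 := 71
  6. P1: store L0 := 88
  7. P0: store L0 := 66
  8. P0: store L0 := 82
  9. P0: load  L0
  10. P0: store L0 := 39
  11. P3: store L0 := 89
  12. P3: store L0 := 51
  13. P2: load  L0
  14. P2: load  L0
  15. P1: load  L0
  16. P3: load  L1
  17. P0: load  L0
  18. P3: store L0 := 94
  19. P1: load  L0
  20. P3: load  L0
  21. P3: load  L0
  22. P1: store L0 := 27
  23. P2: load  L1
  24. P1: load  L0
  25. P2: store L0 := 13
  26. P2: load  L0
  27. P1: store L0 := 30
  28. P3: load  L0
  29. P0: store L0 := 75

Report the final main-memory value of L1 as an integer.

1. P1: load  L0  bus=[BusRd]  L0: P0=I P1=E P2=I P3=I  mem[L0]=70
2. P1: load  L0  bus=[-]  L0: P0=I P1=E P2=I P3=I  mem[L0]=70
3. P3: load  L0  bus=[BusRd]  L0: P0=I P1=S P2=I P3=S  mem[L0]=70
4. P1: load  L0  bus=[-]  L0: P0=I P1=S P2=I P3=S  mem[L0]=70
5. P2: store L2 := 71  bus=[BusRdX]  L2: P0=I P1=I P2=M P3=I  mem[L2]=40
6. P1: store L0 := 88  bus=[BusUpgr]  L0: P0=I P1=M P2=I P3=I  mem[L0]=70
7. P0: store L0 := 66  bus=[BusRdX,Flush]  L0: P0=M P1=I P2=I P3=I  mem[L0]=88
8. P0: store L0 := 82  bus=[-]  L0: P0=M P1=I P2=I P3=I  mem[L0]=88
9. P0: load  L0  bus=[-]  L0: P0=M P1=I P2=I P3=I  mem[L0]=88
10. P0: store L0 := 39  bus=[-]  L0: P0=M P1=I P2=I P3=I  mem[L0]=88
11. P3: store L0 := 89  bus=[BusRdX,Flush]  L0: P0=I P1=I P2=I P3=M  mem[L0]=39
12. P3: store L0 := 51  bus=[-]  L0: P0=I P1=I P2=I P3=M  mem[L0]=39
13. P2: load  L0  bus=[BusRd,Flush]  L0: P0=I P1=I P2=S P3=S  mem[L0]=51
14. P2: load  L0  bus=[-]  L0: P0=I P1=I P2=S P3=S  mem[L0]=51
15. P1: load  L0  bus=[BusRd]  L0: P0=I P1=S P2=S P3=S  mem[L0]=51
16. P3: load  L1  bus=[BusRd]  L1: P0=I P1=I P2=I P3=E  mem[L1]=90
17. P0: load  L0  bus=[BusRd]  L0: P0=S P1=S P2=S P3=S  mem[L0]=51
18. P3: store L0 := 94  bus=[BusUpgr]  L0: P0=I P1=I P2=I P3=M  mem[L0]=51
19. P1: load  L0  bus=[BusRd,Flush]  L0: P0=I P1=S P2=I P3=S  mem[L0]=94
20. P3: load  L0  bus=[-]  L0: P0=I P1=S P2=I P3=S  mem[L0]=94
21. P3: load  L0  bus=[-]  L0: P0=I P1=S P2=I P3=S  mem[L0]=94
22. P1: store L0 := 27  bus=[BusUpgr]  L0: P0=I P1=M P2=I P3=I  mem[L0]=94
23. P2: load  L1  bus=[BusRd]  L1: P0=I P1=I P2=S P3=S  mem[L1]=90
24. P1: load  L0  bus=[-]  L0: P0=I P1=M P2=I P3=I  mem[L0]=94
25. P2: store L0 := 13  bus=[BusRdX,Flush]  L0: P0=I P1=I P2=M P3=I  mem[L0]=27
26. P2: load  L0  bus=[-]  L0: P0=I P1=I P2=M P3=I  mem[L0]=27
27. P1: store L0 := 30  bus=[BusRdX,Flush]  L0: P0=I P1=M P2=I P3=I  mem[L0]=13
28. P3: load  L0  bus=[BusRd,Flush]  L0: P0=I P1=S P2=I P3=S  mem[L0]=30
29. P0: store L0 := 75  bus=[BusRdX]  L0: P0=M P1=I P2=I P3=I  mem[L0]=30

memory[L1] = 90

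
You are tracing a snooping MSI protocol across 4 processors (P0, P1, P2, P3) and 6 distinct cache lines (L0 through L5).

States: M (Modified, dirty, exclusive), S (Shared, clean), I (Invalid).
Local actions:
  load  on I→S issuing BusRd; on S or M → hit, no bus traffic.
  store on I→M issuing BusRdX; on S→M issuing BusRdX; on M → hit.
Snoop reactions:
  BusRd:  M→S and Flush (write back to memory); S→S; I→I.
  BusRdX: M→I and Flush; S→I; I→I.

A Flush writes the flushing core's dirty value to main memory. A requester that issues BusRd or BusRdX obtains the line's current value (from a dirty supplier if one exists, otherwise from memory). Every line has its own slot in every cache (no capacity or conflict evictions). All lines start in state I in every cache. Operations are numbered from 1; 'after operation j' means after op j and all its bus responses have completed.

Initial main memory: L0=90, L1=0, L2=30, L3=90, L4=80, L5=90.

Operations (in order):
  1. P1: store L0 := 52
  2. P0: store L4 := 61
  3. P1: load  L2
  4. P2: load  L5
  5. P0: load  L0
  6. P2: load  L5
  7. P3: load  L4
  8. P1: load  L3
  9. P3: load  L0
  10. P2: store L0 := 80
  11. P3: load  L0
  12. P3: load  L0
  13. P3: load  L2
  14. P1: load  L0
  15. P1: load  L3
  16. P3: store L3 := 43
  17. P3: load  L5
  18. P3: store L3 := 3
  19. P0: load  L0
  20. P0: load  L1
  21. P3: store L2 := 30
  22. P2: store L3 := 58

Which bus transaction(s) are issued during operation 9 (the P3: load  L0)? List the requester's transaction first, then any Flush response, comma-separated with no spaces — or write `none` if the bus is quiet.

bus = BusRd

step 1: P1: store L0 := 52  ⟶  IMII  (L0)  txn=BusRdX  M[L0]=90
step 2: P0: store L4 := 61  ⟶  MIII  (L4)  txn=BusRdX  M[L4]=80
step 3: P1: load  L2  ⟶  ISII  (L2)  txn=BusRd  M[L2]=30
step 4: P2: load  L5  ⟶  IISI  (L5)  txn=BusRd  M[L5]=90
step 5: P0: load  L0  ⟶  SSII  (L0)  txn=BusRd+Flush  M[L0]=52
step 6: P2: load  L5  ⟶  IISI  (L5)  txn=∅  M[L5]=90
step 7: P3: load  L4  ⟶  SIIS  (L4)  txn=BusRd+Flush  M[L4]=61
step 8: P1: load  L3  ⟶  ISII  (L3)  txn=BusRd  M[L3]=90
step 9: P3: load  L0  ⟶  SSIS  (L0)  txn=BusRd  M[L0]=52
step 10: P2: store L0 := 80  ⟶  IIMI  (L0)  txn=BusRdX  M[L0]=52
step 11: P3: load  L0  ⟶  IISS  (L0)  txn=BusRd+Flush  M[L0]=80
step 12: P3: load  L0  ⟶  IISS  (L0)  txn=∅  M[L0]=80
step 13: P3: load  L2  ⟶  ISIS  (L2)  txn=BusRd  M[L2]=30
step 14: P1: load  L0  ⟶  ISSS  (L0)  txn=BusRd  M[L0]=80
step 15: P1: load  L3  ⟶  ISII  (L3)  txn=∅  M[L3]=90
step 16: P3: store L3 := 43  ⟶  IIIM  (L3)  txn=BusRdX  M[L3]=90
step 17: P3: load  L5  ⟶  IISS  (L5)  txn=BusRd  M[L5]=90
step 18: P3: store L3 := 3  ⟶  IIIM  (L3)  txn=∅  M[L3]=90
step 19: P0: load  L0  ⟶  SSSS  (L0)  txn=BusRd  M[L0]=80
step 20: P0: load  L1  ⟶  SIII  (L1)  txn=BusRd  M[L1]=0
step 21: P3: store L2 := 30  ⟶  IIIM  (L2)  txn=BusRdX  M[L2]=30
step 22: P2: store L3 := 58  ⟶  IIMI  (L3)  txn=BusRdX+Flush  M[L3]=3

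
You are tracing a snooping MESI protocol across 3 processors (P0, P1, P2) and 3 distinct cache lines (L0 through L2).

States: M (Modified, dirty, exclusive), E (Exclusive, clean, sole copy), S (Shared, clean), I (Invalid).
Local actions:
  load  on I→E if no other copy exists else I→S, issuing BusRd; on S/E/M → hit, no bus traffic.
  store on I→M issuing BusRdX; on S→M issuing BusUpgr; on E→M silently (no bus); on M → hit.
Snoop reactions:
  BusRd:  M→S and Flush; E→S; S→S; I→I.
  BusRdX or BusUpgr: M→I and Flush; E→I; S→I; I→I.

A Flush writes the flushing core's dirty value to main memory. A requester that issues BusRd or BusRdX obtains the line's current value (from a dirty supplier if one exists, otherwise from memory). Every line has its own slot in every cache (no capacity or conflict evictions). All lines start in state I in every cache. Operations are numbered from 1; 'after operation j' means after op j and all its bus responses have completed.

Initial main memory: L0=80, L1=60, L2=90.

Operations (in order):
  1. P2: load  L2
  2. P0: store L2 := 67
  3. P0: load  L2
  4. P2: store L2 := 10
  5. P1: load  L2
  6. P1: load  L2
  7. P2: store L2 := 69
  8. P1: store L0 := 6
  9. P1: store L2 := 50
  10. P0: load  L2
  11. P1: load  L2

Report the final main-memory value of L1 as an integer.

memory[L1] = 60

step 1: P2: load  L2  ⟶  IIE  (L2)  txn=BusRd  M[L2]=90
step 2: P0: store L2 := 67  ⟶  MII  (L2)  txn=BusRdX  M[L2]=90
step 3: P0: load  L2  ⟶  MII  (L2)  txn=∅  M[L2]=90
step 4: P2: store L2 := 10  ⟶  IIM  (L2)  txn=BusRdX+Flush  M[L2]=67
step 5: P1: load  L2  ⟶  ISS  (L2)  txn=BusRd+Flush  M[L2]=10
step 6: P1: load  L2  ⟶  ISS  (L2)  txn=∅  M[L2]=10
step 7: P2: store L2 := 69  ⟶  IIM  (L2)  txn=BusUpgr  M[L2]=10
step 8: P1: store L0 := 6  ⟶  IMI  (L0)  txn=BusRdX  M[L0]=80
step 9: P1: store L2 := 50  ⟶  IMI  (L2)  txn=BusRdX+Flush  M[L2]=69
step 10: P0: load  L2  ⟶  SSI  (L2)  txn=BusRd+Flush  M[L2]=50
step 11: P1: load  L2  ⟶  SSI  (L2)  txn=∅  M[L2]=50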